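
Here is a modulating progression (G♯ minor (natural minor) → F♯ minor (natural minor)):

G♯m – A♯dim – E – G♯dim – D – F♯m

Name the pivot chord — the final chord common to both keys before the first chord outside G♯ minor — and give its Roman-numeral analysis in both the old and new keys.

E — VI in G♯ minor, VII in F♯ minor

Chords diatonic to G♯ minor: G♯m, A♯dim, B, C♯m, D♯m, E, F♯.
Reading the progression, the first chord not in that set is G♯dim, so the modulation leaves G♯ minor there.
The chord immediately before G♯dim is E, which is diatonic to both keys: VI in G♯ minor and VII in F♯ minor.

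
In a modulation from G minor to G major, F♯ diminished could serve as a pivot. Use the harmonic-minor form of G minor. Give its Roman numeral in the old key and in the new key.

vii° in G minor; vii° in G major

The scale of G minor (harmonic minor) is G A B♭ C D E♭ F♯; F♯ is degree 7, and the triad built there (F♯-A-C) is diminished, so it is vii°.
The scale of G major is G A B C D E F♯; F♯ is degree 7, and the triad built there (F♯-A-C) is diminished, so it is vii°.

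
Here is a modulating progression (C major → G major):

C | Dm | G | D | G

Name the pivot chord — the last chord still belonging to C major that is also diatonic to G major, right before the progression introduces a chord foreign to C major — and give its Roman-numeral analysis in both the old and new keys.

G — V in C major, I in G major

Chords diatonic to C major: C, Dm, Em, F, G, Am, Bdim.
Reading the progression, the first chord not in that set is D, so the modulation leaves C major there.
The chord immediately before D is G, which is diatonic to both keys: V in C major and I in G major.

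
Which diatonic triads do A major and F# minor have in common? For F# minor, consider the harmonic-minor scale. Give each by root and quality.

Bm, D, F#m, G#dim

Triads in A major: A (I), Bm (ii), C#m (iii), D (IV), E (V), F#m (vi), G#dim (vii°).
Triads in F# minor (harmonic minor): F#m (i), G#dim (ii°), Aaug (III+), Bm (iv), C# (V), D (VI), E#dim (vii°).
Shared triads with their functions: Bm (ii in A major, iv in F# minor); D (IV in A major, VI in F# minor); F#m (vi in A major, i in F# minor); G#dim (vii° in A major, ii° in F# minor).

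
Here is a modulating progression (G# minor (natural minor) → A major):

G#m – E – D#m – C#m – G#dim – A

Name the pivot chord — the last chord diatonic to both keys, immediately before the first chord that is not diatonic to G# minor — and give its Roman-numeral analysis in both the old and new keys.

Chords diatonic to G# minor: G#m, A#dim, B, C#m, D#m, E, F#.
Reading the progression, the first chord not in that set is G#dim, so the modulation leaves G# minor there.
The chord immediately before G#dim is C#m, which is diatonic to both keys: iv in G# minor and iii in A major.

C#m — iv in G# minor, iii in A major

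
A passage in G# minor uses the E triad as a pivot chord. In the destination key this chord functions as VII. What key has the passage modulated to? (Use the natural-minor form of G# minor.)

F# minor

The numeral VII denotes a major triad on scale degree 7. With E on degree 7, the tonic of the new key is F#.
Degree 7 carries a major triad in natural-minor keys, so the destination is F# minor.
Check: the diatonic triads of F# minor (natural minor) are F#m (i), G#dim (ii°), A (III), Bm (iv), C#m (v), D (VI), E (VII) — E is indeed VII.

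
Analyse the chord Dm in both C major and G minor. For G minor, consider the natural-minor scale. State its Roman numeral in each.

The scale of C major is C D E F G A B; D is degree 2, and the triad built there (D-F-A) is minor, so it is ii.
The scale of G minor (natural minor) is G A Bb C D Eb F; D is degree 5, and the triad built there (D-F-A) is minor, so it is v.

ii in C major; v in G minor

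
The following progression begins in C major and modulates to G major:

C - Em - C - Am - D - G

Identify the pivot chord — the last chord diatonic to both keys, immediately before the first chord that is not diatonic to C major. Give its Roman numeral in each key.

Chords diatonic to C major: C, Dm, Em, F, G, Am, Bdim.
Reading the progression, the first chord not in that set is D, so the modulation leaves C major there.
The chord immediately before D is Am, which is diatonic to both keys: vi in C major and ii in G major.

Am — vi in C major, ii in G major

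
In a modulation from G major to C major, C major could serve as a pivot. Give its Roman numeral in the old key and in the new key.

IV in G major; I in C major

The scale of G major is G A B C D E F#; C is degree 4, and the triad built there (C-E-G) is major, so it is IV.
The scale of C major is C D E F G A B; C is degree 1, and the triad built there (C-E-G) is major, so it is I.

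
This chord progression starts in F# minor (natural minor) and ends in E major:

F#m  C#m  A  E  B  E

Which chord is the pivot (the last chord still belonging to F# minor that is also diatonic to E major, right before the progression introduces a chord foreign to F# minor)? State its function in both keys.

Chords diatonic to F# minor: F#m, G#dim, A, Bm, C#m, D, E.
Reading the progression, the first chord not in that set is B, so the modulation leaves F# minor there.
The chord immediately before B is E, which is diatonic to both keys: VII in F# minor and I in E major.

E — VII in F# minor, I in E major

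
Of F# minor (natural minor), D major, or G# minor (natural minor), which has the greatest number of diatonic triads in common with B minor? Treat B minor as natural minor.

Triads of B minor (natural minor): B minor (i), C# diminished (ii°), D major (III), E minor (iv), F# minor (v), G major (VI), A major (VII).
F# minor (natural minor) shares 4: Bm, D, F#m, A.
D major shares 7: Bm, C#dim, D, Em, F#m, G, A.
G# minor (natural minor) shares 0: none.
The most common triads (7) are shared with D major.

D major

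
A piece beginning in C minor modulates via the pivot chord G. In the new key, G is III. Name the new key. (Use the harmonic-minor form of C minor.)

E minor

The numeral III denotes a major triad on scale degree 3. With G on degree 3, the tonic of the new key is E.
Degree 3 carries a major triad in natural-minor keys, so the destination is E minor.
Check: the diatonic triads of E minor (natural minor) are Em (i), F#dim (ii°), G (III), Am (iv), Bm (v), C (VI), D (VII) — G is indeed III.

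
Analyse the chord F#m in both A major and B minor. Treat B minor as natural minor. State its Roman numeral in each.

vi in A major; v in B minor

The scale of A major is A B C# D E F# G#; F# is degree 6, and the triad built there (F#-A-C#) is minor, so it is vi.
The scale of B minor (natural minor) is B C# D E F# G A; F# is degree 5, and the triad built there (F#-A-C#) is minor, so it is v.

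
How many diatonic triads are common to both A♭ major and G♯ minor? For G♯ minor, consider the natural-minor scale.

0

Diatonic triads of A♭ major: A♭ (I), B♭m (ii), Cm (iii), D♭ (IV), E♭ (V), Fm (vi), Gdim (vii°).
Diatonic triads of G♯ minor (natural minor): G♯m (i), A♯dim (ii°), B (III), C♯m (iv), D♯m (v), E (VI), F♯ (VII).
No triad has the same root and quality in both keys.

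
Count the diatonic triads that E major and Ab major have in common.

0

Diatonic triads of E major: E (I), F#m (ii), G#m (iii), A (IV), B (V), C#m (vi), D#dim (vii°).
Diatonic triads of Ab major: Ab (I), Bbm (ii), Cm (iii), Db (IV), Eb (V), Fm (vi), Gdim (vii°).
No triad has the same root and quality in both keys.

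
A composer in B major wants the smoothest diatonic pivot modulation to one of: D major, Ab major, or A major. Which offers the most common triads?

A major

Triads of B major: B major (I), C# minor (ii), D# minor (iii), E major (IV), F# major (V), G# minor (vi), A# diminished (vii°).
D major shares 0: none.
Ab major shares 0: none.
A major shares 2: C#m, E.
The most common triads (2) are shared with A major.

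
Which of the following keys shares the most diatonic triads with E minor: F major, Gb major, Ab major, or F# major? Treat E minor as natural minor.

F major

Triads of E minor (natural minor): E minor (i), F# diminished (ii°), G major (III), A minor (iv), B minor (v), C major (VI), D major (VII).
F major shares 2: Am, C.
Gb major shares 0: none.
Ab major shares 0: none.
F# major shares 0: none.
The most common triads (2) are shared with F major.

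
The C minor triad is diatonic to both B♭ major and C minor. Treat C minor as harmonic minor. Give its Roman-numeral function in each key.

ii in B♭ major; i in C minor

The scale of B♭ major is B♭ C D E♭ F G A; C is degree 2, and the triad built there (C-E♭-G) is minor, so it is ii.
The scale of C minor (harmonic minor) is C D E♭ F G A♭ B; C is degree 1, and the triad built there (C-E♭-G) is minor, so it is i.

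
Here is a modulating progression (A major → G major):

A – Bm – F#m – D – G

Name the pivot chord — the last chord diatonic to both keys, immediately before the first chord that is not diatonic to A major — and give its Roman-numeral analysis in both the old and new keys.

Chords diatonic to A major: A, Bm, C#m, D, E, F#m, G#dim.
Reading the progression, the first chord not in that set is G, so the modulation leaves A major there.
The chord immediately before G is D, which is diatonic to both keys: IV in A major and V in G major.

D — IV in A major, V in G major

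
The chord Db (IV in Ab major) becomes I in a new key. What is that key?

Db major

The numeral I denotes a major triad on scale degree 1. With Db on degree 1, the tonic of the new key is Db.
Degree 1 carries a major triad in major keys, so the destination is Db major.
Check: the diatonic triads of Db major are Db (I), Ebm (ii), Fm (iii), Gb (IV), Ab (V), Bbm (vi), Cdim (vii°) — Db is indeed I.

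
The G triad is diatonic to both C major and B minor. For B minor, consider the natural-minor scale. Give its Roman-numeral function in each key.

V in C major; VI in B minor

The scale of C major is C D E F G A B; G is degree 5, and the triad built there (G-B-D) is major, so it is V.
The scale of B minor (natural minor) is B C# D E F# G A; G is degree 6, and the triad built there (G-B-D) is major, so it is VI.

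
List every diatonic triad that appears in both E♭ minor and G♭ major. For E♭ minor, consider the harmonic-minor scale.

E♭m, Fdim, A♭m, C♭

Triads in E♭ minor (harmonic minor): E♭m (i), Fdim (ii°), G♭aug (III+), A♭m (iv), B♭ (V), C♭ (VI), Ddim (vii°).
Triads in G♭ major: G♭ (I), A♭m (ii), B♭m (iii), C♭ (IV), D♭ (V), E♭m (vi), Fdim (vii°).
Shared triads with their functions: E♭m (i in E♭ minor, vi in G♭ major); Fdim (ii° in E♭ minor, vii° in G♭ major); A♭m (iv in E♭ minor, ii in G♭ major); C♭ (VI in E♭ minor, IV in G♭ major).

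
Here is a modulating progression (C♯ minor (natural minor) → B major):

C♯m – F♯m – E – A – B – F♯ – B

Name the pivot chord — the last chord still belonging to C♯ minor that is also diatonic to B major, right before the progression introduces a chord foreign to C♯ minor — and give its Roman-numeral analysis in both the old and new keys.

Chords diatonic to C♯ minor: C♯m, D♯dim, E, F♯m, G♯m, A, B.
Reading the progression, the first chord not in that set is F♯, so the modulation leaves C♯ minor there.
The chord immediately before F♯ is B, which is diatonic to both keys: VII in C♯ minor and I in B major.

B — VII in C♯ minor, I in B major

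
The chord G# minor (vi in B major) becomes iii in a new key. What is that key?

E major

The numeral iii denotes a minor triad on scale degree 3. With G# on degree 3, the tonic of the new key is E.
Degree 3 carries a minor triad in major keys, so the destination is E major.
Check: the diatonic triads of E major are E (I), F#m (ii), G#m (iii), A (IV), B (V), C#m (vi), D#dim (vii°) — G# minor is indeed iii.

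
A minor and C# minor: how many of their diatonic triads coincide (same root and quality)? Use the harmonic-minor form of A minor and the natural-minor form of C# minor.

1

Diatonic triads of A minor (harmonic minor): Am (i), Bdim (ii°), Caug (III+), Dm (iv), E (V), F (VI), G#dim (vii°).
Diatonic triads of C# minor (natural minor): C#m (i), D#dim (ii°), E (III), F#m (iv), G#m (v), A (VI), B (VII).
Matching root and quality in both lists: E.
That gives 1 common triad.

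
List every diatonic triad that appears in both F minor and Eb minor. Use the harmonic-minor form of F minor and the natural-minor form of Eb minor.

Triads in F minor (harmonic minor): F minor (i), G diminished (ii°), Ab augmented (III+), Bb minor (iv), C major (V), Db major (VI), E diminished (vii°).
Triads in Eb minor (natural minor): Eb minor (i), F diminished (ii°), Gb major (III), Ab minor (iv), Bb minor (v), Cb major (VI), Db major (VII).
Shared triads with their functions: Bb minor (iv in F minor, v in Eb minor); Db major (VI in F minor, VII in Eb minor).

Bbm, Db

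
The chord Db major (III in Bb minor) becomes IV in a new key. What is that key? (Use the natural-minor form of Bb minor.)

The numeral IV denotes a major triad on scale degree 4. With Db on degree 4, the tonic of the new key is Ab.
Degree 4 carries a major triad in major keys, so the destination is Ab major.
Check: the diatonic triads of Ab major are Ab (I), Bbm (ii), Cm (iii), Db (IV), Eb (V), Fm (vi), Gdim (vii°) — Db major is indeed IV.

Ab major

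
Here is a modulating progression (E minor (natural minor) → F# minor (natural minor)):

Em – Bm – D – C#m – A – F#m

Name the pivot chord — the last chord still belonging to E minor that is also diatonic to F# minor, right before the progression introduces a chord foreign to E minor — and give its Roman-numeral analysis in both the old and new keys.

D — VII in E minor, VI in F# minor

Chords diatonic to E minor: Em, F#dim, G, Am, Bm, C, D.
Reading the progression, the first chord not in that set is C#m, so the modulation leaves E minor there.
The chord immediately before C#m is D, which is diatonic to both keys: VII in E minor and VI in F# minor.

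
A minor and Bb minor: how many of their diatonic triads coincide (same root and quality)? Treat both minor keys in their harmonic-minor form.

Diatonic triads of A minor (harmonic minor): Am (i), Bdim (ii°), Caug (III+), Dm (iv), E (V), F (VI), G#dim (vii°).
Diatonic triads of Bb minor (harmonic minor): Bbm (i), Cdim (ii°), Dbaug (III+), Ebm (iv), F (V), Gb (VI), Adim (vii°).
Matching root and quality in both lists: F.
That gives 1 common triad.

1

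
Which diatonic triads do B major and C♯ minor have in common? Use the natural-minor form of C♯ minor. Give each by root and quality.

Triads in B major: B (I), C♯m (ii), D♯m (iii), E (IV), F♯ (V), G♯m (vi), A♯dim (vii°).
Triads in C♯ minor (natural minor): C♯m (i), D♯dim (ii°), E (III), F♯m (iv), G♯m (v), A (VI), B (VII).
Shared triads with their functions: B (I in B major, VII in C♯ minor); C♯m (ii in B major, i in C♯ minor); E (IV in B major, III in C♯ minor); G♯m (vi in B major, v in C♯ minor).

B, C♯m, E, G♯m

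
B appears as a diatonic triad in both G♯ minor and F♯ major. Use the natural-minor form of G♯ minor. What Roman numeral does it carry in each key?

The scale of G♯ minor (natural minor) is G♯ A♯ B C♯ D♯ E F♯; B is degree 3, and the triad built there (B-D♯-F♯) is major, so it is III.
The scale of F♯ major is F♯ G♯ A♯ B C♯ D♯ E♯; B is degree 4, and the triad built there (B-D♯-F♯) is major, so it is IV.

III in G♯ minor; IV in F♯ major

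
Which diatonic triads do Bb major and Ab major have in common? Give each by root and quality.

Cm, Eb

Triads in Bb major: Bb major (I), C minor (ii), D minor (iii), Eb major (IV), F major (V), G minor (vi), A diminished (vii°).
Triads in Ab major: Ab major (I), Bb minor (ii), C minor (iii), Db major (IV), Eb major (V), F minor (vi), G diminished (vii°).
Shared triads with their functions: C minor (ii in Bb major, iii in Ab major); Eb major (IV in Bb major, V in Ab major).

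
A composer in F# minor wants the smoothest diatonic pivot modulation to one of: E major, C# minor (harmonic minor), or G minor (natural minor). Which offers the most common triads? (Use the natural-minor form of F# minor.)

E major

Triads of F# minor (natural minor): F# minor (i), G# diminished (ii°), A major (III), B minor (iv), C# minor (v), D major (VI), E major (VII).
E major shares 4: F#m, A, C#m, E.
C# minor (harmonic minor) shares 3: F#m, A, C#m.
G minor (natural minor) shares 0: none.
The most common triads (4) are shared with E major.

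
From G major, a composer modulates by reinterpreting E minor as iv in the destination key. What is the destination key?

The numeral iv denotes a minor triad on scale degree 4. With E on degree 4, the tonic of the new key is B.
Degree 4 carries a minor triad in minor keys, so the destination is B minor.
Check: the diatonic triads of B minor (natural minor) are Bm (i), C#dim (ii°), D (III), Em (iv), F#m (v), G (VI), A (VII) — E minor is indeed iv.

B minor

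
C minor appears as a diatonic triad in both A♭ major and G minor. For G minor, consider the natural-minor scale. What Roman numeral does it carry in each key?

The scale of A♭ major is A♭ B♭ C D♭ E♭ F G; C is degree 3, and the triad built there (C-E♭-G) is minor, so it is iii.
The scale of G minor (natural minor) is G A B♭ C D E♭ F; C is degree 4, and the triad built there (C-E♭-G) is minor, so it is iv.

iii in A♭ major; iv in G minor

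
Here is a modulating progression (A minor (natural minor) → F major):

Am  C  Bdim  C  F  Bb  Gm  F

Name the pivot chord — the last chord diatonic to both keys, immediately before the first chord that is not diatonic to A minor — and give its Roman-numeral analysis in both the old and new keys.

F — VI in A minor, I in F major

Chords diatonic to A minor: Am, Bdim, C, Dm, Em, F, G.
Reading the progression, the first chord not in that set is Bb, so the modulation leaves A minor there.
The chord immediately before Bb is F, which is diatonic to both keys: VI in A minor and I in F major.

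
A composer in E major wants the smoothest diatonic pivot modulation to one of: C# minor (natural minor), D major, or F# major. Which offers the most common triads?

Triads of E major: E (I), F#m (ii), G#m (iii), A (IV), B (V), C#m (vi), D#dim (vii°).
C# minor (natural minor) shares 7: E, F#m, G#m, A, B, C#m, D#dim.
D major shares 2: F#m, A.
F# major shares 2: G#m, B.
The most common triads (7) are shared with C# minor.

C# minor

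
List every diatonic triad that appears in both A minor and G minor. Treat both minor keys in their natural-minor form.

Dm, F

Triads in A minor (natural minor): Am (i), Bdim (ii°), C (III), Dm (iv), Em (v), F (VI), G (VII).
Triads in G minor (natural minor): Gm (i), Adim (ii°), Bb (III), Cm (iv), Dm (v), Eb (VI), F (VII).
Shared triads with their functions: Dm (iv in A minor, v in G minor); F (VI in A minor, VII in G minor).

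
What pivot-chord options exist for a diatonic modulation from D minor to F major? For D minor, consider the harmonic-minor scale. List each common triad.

Triads in D minor (harmonic minor): Dm (i), Edim (ii°), Faug (III+), Gm (iv), A (V), Bb (VI), C#dim (vii°).
Triads in F major: F (I), Gm (ii), Am (iii), Bb (IV), C (V), Dm (vi), Edim (vii°).
Shared triads with their functions: Dm (i in D minor, vi in F major); Edim (ii° in D minor, vii° in F major); Gm (iv in D minor, ii in F major); Bb (VI in D minor, IV in F major).

Dm, Edim, Gm, Bb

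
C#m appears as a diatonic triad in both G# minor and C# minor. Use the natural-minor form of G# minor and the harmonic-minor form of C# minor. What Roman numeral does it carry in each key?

iv in G# minor; i in C# minor

The scale of G# minor (natural minor) is G# A# B C# D# E F#; C# is degree 4, and the triad built there (C#-E-G#) is minor, so it is iv.
The scale of C# minor (harmonic minor) is C# D# E F# G# A B#; C# is degree 1, and the triad built there (C#-E-G#) is minor, so it is i.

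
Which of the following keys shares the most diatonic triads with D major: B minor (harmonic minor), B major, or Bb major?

B minor

Triads of D major: D (I), Em (ii), F#m (iii), G (IV), A (V), Bm (vi), C#dim (vii°).
B minor (harmonic minor) shares 4: Em, G, Bm, C#dim.
B major shares 0: none.
Bb major shares 0: none.
The most common triads (4) are shared with B minor.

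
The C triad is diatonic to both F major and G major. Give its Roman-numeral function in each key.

V in F major; IV in G major

The scale of F major is F G A Bb C D E; C is degree 5, and the triad built there (C-E-G) is major, so it is V.
The scale of G major is G A B C D E F#; C is degree 4, and the triad built there (C-E-G) is major, so it is IV.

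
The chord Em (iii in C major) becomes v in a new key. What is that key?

A minor

The numeral v denotes a minor triad on scale degree 5. With E on degree 5, the tonic of the new key is A.
Degree 5 carries a minor triad in natural-minor keys, so the destination is A minor.
Check: the diatonic triads of A minor (natural minor) are Am (i), Bdim (ii°), C (III), Dm (iv), Em (v), F (VI), G (VII) — Em is indeed v.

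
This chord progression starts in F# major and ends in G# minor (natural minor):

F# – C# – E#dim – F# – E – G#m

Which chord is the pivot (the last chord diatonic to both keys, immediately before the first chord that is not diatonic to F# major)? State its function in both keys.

F# — I in F# major, VII in G# minor

Chords diatonic to F# major: F#, G#m, A#m, B, C#, D#m, E#dim.
Reading the progression, the first chord not in that set is E, so the modulation leaves F# major there.
The chord immediately before E is F#, which is diatonic to both keys: I in F# major and VII in G# minor.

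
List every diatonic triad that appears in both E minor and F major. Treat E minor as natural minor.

Am, C

Triads in E minor (natural minor): E minor (i), F# diminished (ii°), G major (III), A minor (iv), B minor (v), C major (VI), D major (VII).
Triads in F major: F major (I), G minor (ii), A minor (iii), Bb major (IV), C major (V), D minor (vi), E diminished (vii°).
Shared triads with their functions: A minor (iv in E minor, iii in F major); C major (VI in E minor, V in F major).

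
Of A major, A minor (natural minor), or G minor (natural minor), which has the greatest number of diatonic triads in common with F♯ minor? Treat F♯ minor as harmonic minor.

A major

Triads of F♯ minor (harmonic minor): F♯ minor (i), G♯ diminished (ii°), A augmented (III+), B minor (iv), C♯ major (V), D major (VI), E♯ diminished (vii°).
A major shares 4: F♯m, G♯dim, Bm, D.
A minor (natural minor) shares 0: none.
G minor (natural minor) shares 0: none.
The most common triads (4) are shared with A major.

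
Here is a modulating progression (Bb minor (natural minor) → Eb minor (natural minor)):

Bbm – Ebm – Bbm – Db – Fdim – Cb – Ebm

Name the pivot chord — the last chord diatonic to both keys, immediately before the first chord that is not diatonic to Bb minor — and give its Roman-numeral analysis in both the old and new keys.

Chords diatonic to Bb minor: Bbm, Cdim, Db, Ebm, Fm, Gb, Ab.
Reading the progression, the first chord not in that set is Fdim, so the modulation leaves Bb minor there.
The chord immediately before Fdim is Db, which is diatonic to both keys: III in Bb minor and VII in Eb minor.

Db — III in Bb minor, VII in Eb minor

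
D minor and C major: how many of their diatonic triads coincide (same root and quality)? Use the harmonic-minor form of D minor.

Diatonic triads of D minor (harmonic minor): Dm (i), Edim (ii°), Faug (III+), Gm (iv), A (V), Bb (VI), C#dim (vii°).
Diatonic triads of C major: C (I), Dm (ii), Em (iii), F (IV), G (V), Am (vi), Bdim (vii°).
Matching root and quality in both lists: Dm.
That gives 1 common triad.

1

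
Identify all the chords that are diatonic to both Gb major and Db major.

Triads in Gb major: Gb (I), Abm (ii), Bbm (iii), Cb (IV), Db (V), Ebm (vi), Fdim (vii°).
Triads in Db major: Db (I), Ebm (ii), Fm (iii), Gb (IV), Ab (V), Bbm (vi), Cdim (vii°).
Shared triads with their functions: Gb (I in Gb major, IV in Db major); Bbm (iii in Gb major, vi in Db major); Db (V in Gb major, I in Db major); Ebm (vi in Gb major, ii in Db major).

Gb, Bbm, Db, Ebm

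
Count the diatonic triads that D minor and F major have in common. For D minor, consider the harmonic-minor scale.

4

Diatonic triads of D minor (harmonic minor): Dm (i), Edim (ii°), Faug (III+), Gm (iv), A (V), Bb (VI), C#dim (vii°).
Diatonic triads of F major: F (I), Gm (ii), Am (iii), Bb (IV), C (V), Dm (vi), Edim (vii°).
Matching root and quality in both lists: Dm, Edim, Gm, Bb.
That gives 4 common triads.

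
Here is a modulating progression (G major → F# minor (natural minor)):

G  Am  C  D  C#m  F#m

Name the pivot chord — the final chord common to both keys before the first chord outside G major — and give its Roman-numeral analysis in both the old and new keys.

D — V in G major, VI in F# minor

Chords diatonic to G major: G, Am, Bm, C, D, Em, F#dim.
Reading the progression, the first chord not in that set is C#m, so the modulation leaves G major there.
The chord immediately before C#m is D, which is diatonic to both keys: V in G major and VI in F# minor.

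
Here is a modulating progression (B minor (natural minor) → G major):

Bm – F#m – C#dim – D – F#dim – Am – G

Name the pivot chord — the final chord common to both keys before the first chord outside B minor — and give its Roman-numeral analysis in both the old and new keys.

Chords diatonic to B minor: Bm, C#dim, D, Em, F#m, G, A.
Reading the progression, the first chord not in that set is F#dim, so the modulation leaves B minor there.
The chord immediately before F#dim is D, which is diatonic to both keys: III in B minor and V in G major.

D — III in B minor, V in G major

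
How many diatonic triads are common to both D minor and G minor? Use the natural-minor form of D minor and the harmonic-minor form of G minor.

1

Diatonic triads of D minor (natural minor): Dm (i), Edim (ii°), F (III), Gm (iv), Am (v), Bb (VI), C (VII).
Diatonic triads of G minor (harmonic minor): Gm (i), Adim (ii°), Bbaug (III+), Cm (iv), D (V), Eb (VI), F#dim (vii°).
Matching root and quality in both lists: Gm.
That gives 1 common triad.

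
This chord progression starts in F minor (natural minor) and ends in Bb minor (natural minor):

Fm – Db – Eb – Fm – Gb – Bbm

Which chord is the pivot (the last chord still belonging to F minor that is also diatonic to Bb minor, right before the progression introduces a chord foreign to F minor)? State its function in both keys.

Fm — i in F minor, v in Bb minor

Chords diatonic to F minor: Fm, Gdim, Ab, Bbm, Cm, Db, Eb.
Reading the progression, the first chord not in that set is Gb, so the modulation leaves F minor there.
The chord immediately before Gb is Fm, which is diatonic to both keys: i in F minor and v in Bb minor.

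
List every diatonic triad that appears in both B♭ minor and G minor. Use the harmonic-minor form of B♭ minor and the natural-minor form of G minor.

F, Adim

Triads in B♭ minor (harmonic minor): B♭m (i), Cdim (ii°), D♭aug (III+), E♭m (iv), F (V), G♭ (VI), Adim (vii°).
Triads in G minor (natural minor): Gm (i), Adim (ii°), B♭ (III), Cm (iv), Dm (v), E♭ (VI), F (VII).
Shared triads with their functions: F (V in B♭ minor, VII in G minor); Adim (vii° in B♭ minor, ii° in G minor).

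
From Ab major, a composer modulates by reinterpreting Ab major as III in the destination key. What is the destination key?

F minor

The numeral III denotes a major triad on scale degree 3. With Ab on degree 3, the tonic of the new key is F.
Degree 3 carries a major triad in natural-minor keys, so the destination is F minor.
Check: the diatonic triads of F minor (natural minor) are Fm (i), Gdim (ii°), Ab (III), Bbm (iv), Cm (v), Db (VI), Eb (VII) — Ab major is indeed III.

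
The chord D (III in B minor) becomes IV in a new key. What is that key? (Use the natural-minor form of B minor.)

A major

The numeral IV denotes a major triad on scale degree 4. With D on degree 4, the tonic of the new key is A.
Degree 4 carries a major triad in major keys, so the destination is A major.
Check: the diatonic triads of A major are A (I), Bm (ii), C#m (iii), D (IV), E (V), F#m (vi), G#dim (vii°) — D is indeed IV.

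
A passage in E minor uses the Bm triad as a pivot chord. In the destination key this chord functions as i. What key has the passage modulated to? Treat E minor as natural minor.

The numeral i denotes a minor triad on scale degree 1. With B on degree 1, the tonic of the new key is B.
Degree 1 carries a minor triad in minor keys, so the destination is B minor.
Check: the diatonic triads of B minor (natural minor) are Bm (i), C#dim (ii°), D (III), Em (iv), F#m (v), G (VI), A (VII) — Bm is indeed i.

B minor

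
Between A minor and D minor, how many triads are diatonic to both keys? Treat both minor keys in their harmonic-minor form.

1

Diatonic triads of A minor (harmonic minor): A minor (i), B diminished (ii°), C augmented (III+), D minor (iv), E major (V), F major (VI), G# diminished (vii°).
Diatonic triads of D minor (harmonic minor): D minor (i), E diminished (ii°), F augmented (III+), G minor (iv), A major (V), Bb major (VI), C# diminished (vii°).
Matching root and quality in both lists: D minor.
That gives 1 common triad.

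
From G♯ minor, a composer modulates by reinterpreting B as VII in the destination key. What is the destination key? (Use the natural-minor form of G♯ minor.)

The numeral VII denotes a major triad on scale degree 7. With B on degree 7, the tonic of the new key is C♯.
Degree 7 carries a major triad in natural-minor keys, so the destination is C♯ minor.
Check: the diatonic triads of C♯ minor (natural minor) are C♯m (i), D♯dim (ii°), E (III), F♯m (iv), G♯m (v), A (VI), B (VII) — B is indeed VII.

C♯ minor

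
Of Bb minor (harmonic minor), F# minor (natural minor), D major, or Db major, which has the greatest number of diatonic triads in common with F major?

Triads of F major: F (I), Gm (ii), Am (iii), Bb (IV), C (V), Dm (vi), Edim (vii°).
Bb minor (harmonic minor) shares 1: F.
F# minor (natural minor) shares 0: none.
D major shares 0: none.
Db major shares 0: none.
The most common triads (1) are shared with Bb minor.

Bb minor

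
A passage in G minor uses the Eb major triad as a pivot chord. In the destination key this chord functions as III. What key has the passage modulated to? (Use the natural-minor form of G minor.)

The numeral III denotes a major triad on scale degree 3. With Eb on degree 3, the tonic of the new key is C.
Degree 3 carries a major triad in natural-minor keys, so the destination is C minor.
Check: the diatonic triads of C minor (natural minor) are Cm (i), Ddim (ii°), Eb (III), Fm (iv), Gm (v), Ab (VI), Bb (VII) — Eb major is indeed III.

C minor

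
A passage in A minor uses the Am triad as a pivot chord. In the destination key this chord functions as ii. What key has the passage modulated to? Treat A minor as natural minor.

The numeral ii denotes a minor triad on scale degree 2. With A on degree 2, the tonic of the new key is G.
Degree 2 carries a minor triad in major keys, so the destination is G major.
Check: the diatonic triads of G major are G (I), Am (ii), Bm (iii), C (IV), D (V), Em (vi), F#dim (vii°) — Am is indeed ii.

G major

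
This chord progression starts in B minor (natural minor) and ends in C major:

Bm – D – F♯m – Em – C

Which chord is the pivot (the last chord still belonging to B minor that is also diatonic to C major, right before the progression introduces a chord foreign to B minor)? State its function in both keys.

Chords diatonic to B minor: Bm, C♯dim, D, Em, F♯m, G, A.
Reading the progression, the first chord not in that set is C, so the modulation leaves B minor there.
The chord immediately before C is Em, which is diatonic to both keys: iv in B minor and iii in C major.

Em — iv in B minor, iii in C major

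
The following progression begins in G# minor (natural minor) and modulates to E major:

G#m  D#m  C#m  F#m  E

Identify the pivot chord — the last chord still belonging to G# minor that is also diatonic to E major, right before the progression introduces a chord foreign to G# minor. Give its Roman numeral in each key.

C#m — iv in G# minor, vi in E major

Chords diatonic to G# minor: G#m, A#dim, B, C#m, D#m, E, F#.
Reading the progression, the first chord not in that set is F#m, so the modulation leaves G# minor there.
The chord immediately before F#m is C#m, which is diatonic to both keys: iv in G# minor and vi in E major.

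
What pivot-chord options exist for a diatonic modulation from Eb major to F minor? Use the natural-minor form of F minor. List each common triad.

Eb, Fm, Ab, Cm

Triads in Eb major: Eb (I), Fm (ii), Gm (iii), Ab (IV), Bb (V), Cm (vi), Ddim (vii°).
Triads in F minor (natural minor): Fm (i), Gdim (ii°), Ab (III), Bbm (iv), Cm (v), Db (VI), Eb (VII).
Shared triads with their functions: Eb (I in Eb major, VII in F minor); Fm (ii in Eb major, i in F minor); Ab (IV in Eb major, III in F minor); Cm (vi in Eb major, v in F minor).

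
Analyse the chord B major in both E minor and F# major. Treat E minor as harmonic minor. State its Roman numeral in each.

V in E minor; IV in F# major

The scale of E minor (harmonic minor) is E F# G A B C D#; B is degree 5, and the triad built there (B-D#-F#) is major, so it is V.
The scale of F# major is F# G# A# B C# D# E#; B is degree 4, and the triad built there (B-D#-F#) is major, so it is IV.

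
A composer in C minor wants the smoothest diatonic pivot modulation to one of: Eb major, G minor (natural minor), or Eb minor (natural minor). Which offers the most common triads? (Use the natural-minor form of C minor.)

Triads of C minor (natural minor): Cm (i), Ddim (ii°), Eb (III), Fm (iv), Gm (v), Ab (VI), Bb (VII).
Eb major shares 7: Cm, Ddim, Eb, Fm, Gm, Ab, Bb.
G minor (natural minor) shares 4: Cm, Eb, Gm, Bb.
Eb minor (natural minor) shares 0: none.
The most common triads (7) are shared with Eb major.

Eb major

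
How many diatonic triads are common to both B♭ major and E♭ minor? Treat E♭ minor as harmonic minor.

1

Diatonic triads of B♭ major: B♭ (I), Cm (ii), Dm (iii), E♭ (IV), F (V), Gm (vi), Adim (vii°).
Diatonic triads of E♭ minor (harmonic minor): E♭m (i), Fdim (ii°), G♭aug (III+), A♭m (iv), B♭ (V), C♭ (VI), Ddim (vii°).
Matching root and quality in both lists: B♭.
That gives 1 common triad.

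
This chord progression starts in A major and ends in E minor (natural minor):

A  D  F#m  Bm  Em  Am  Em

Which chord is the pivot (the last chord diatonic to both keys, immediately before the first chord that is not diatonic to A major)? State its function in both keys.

Chords diatonic to A major: A, Bm, C#m, D, E, F#m, G#dim.
Reading the progression, the first chord not in that set is Em, so the modulation leaves A major there.
The chord immediately before Em is Bm, which is diatonic to both keys: ii in A major and v in E minor.

Bm — ii in A major, v in E minor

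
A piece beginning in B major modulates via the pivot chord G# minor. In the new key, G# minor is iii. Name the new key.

E major

The numeral iii denotes a minor triad on scale degree 3. With G# on degree 3, the tonic of the new key is E.
Degree 3 carries a minor triad in major keys, so the destination is E major.
Check: the diatonic triads of E major are E (I), F#m (ii), G#m (iii), A (IV), B (V), C#m (vi), D#dim (vii°) — G# minor is indeed iii.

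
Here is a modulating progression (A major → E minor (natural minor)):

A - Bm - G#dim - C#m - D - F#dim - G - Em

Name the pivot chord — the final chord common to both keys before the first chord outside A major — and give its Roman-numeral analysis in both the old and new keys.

D — IV in A major, VII in E minor

Chords diatonic to A major: A, Bm, C#m, D, E, F#m, G#dim.
Reading the progression, the first chord not in that set is F#dim, so the modulation leaves A major there.
The chord immediately before F#dim is D, which is diatonic to both keys: IV in A major and VII in E minor.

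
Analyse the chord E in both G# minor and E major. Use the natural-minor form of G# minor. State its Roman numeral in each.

VI in G# minor; I in E major

The scale of G# minor (natural minor) is G# A# B C# D# E F#; E is degree 6, and the triad built there (E-G#-B) is major, so it is VI.
The scale of E major is E F# G# A B C# D#; E is degree 1, and the triad built there (E-G#-B) is major, so it is I.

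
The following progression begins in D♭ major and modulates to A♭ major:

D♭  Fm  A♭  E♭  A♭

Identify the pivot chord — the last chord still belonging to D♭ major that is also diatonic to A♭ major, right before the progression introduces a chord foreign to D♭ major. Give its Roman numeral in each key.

A♭ — V in D♭ major, I in A♭ major

Chords diatonic to D♭ major: D♭, E♭m, Fm, G♭, A♭, B♭m, Cdim.
Reading the progression, the first chord not in that set is E♭, so the modulation leaves D♭ major there.
The chord immediately before E♭ is A♭, which is diatonic to both keys: V in D♭ major and I in A♭ major.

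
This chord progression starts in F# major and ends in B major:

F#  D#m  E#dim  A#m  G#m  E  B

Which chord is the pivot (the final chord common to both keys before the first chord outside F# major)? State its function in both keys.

Chords diatonic to F# major: F#, G#m, A#m, B, C#, D#m, E#dim.
Reading the progression, the first chord not in that set is E, so the modulation leaves F# major there.
The chord immediately before E is G#m, which is diatonic to both keys: ii in F# major and vi in B major.

G#m — ii in F# major, vi in B major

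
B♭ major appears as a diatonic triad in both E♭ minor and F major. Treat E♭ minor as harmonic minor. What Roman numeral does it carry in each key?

The scale of E♭ minor (harmonic minor) is E♭ F G♭ A♭ B♭ C♭ D; B♭ is degree 5, and the triad built there (B♭-D-F) is major, so it is V.
The scale of F major is F G A B♭ C D E; B♭ is degree 4, and the triad built there (B♭-D-F) is major, so it is IV.

V in E♭ minor; IV in F major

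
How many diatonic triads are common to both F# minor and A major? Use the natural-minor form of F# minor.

7

Diatonic triads of F# minor (natural minor): F# minor (i), G# diminished (ii°), A major (III), B minor (iv), C# minor (v), D major (VI), E major (VII).
Diatonic triads of A major: A major (I), B minor (ii), C# minor (iii), D major (IV), E major (V), F# minor (vi), G# diminished (vii°).
Matching root and quality in both lists: F# minor, G# diminished, A major, B minor, C# minor, D major, E major.
That gives 7 common triads.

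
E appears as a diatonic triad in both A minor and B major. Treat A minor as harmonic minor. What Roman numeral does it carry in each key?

The scale of A minor (harmonic minor) is A B C D E F G#; E is degree 5, and the triad built there (E-G#-B) is major, so it is V.
The scale of B major is B C# D# E F# G# A#; E is degree 4, and the triad built there (E-G#-B) is major, so it is IV.

V in A minor; IV in B major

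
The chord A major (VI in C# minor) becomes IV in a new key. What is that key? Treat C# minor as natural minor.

The numeral IV denotes a major triad on scale degree 4. With A on degree 4, the tonic of the new key is E.
Degree 4 carries a major triad in major keys, so the destination is E major.
Check: the diatonic triads of E major are E (I), F#m (ii), G#m (iii), A (IV), B (V), C#m (vi), D#dim (vii°) — A major is indeed IV.

E major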